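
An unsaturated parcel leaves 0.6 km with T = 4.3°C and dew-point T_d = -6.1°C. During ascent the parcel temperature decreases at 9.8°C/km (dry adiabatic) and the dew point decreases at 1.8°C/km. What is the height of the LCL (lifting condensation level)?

T and T_d converge at 9.8 − 1.8 = 8°C per km
Height above start = (4.3 − (-6.1)) / 8 = 1.3 km
LCL altitude = 600 m + 1300 m = 1900 m

1.9 km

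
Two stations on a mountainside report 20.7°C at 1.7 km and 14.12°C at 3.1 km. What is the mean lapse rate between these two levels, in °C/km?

4.7°C/km

Γ = −ΔT/Δz = (20.7 − 14.12) / (3100 − 1700) m
  = 6.58°C / 1.4 km = 4.7°C/km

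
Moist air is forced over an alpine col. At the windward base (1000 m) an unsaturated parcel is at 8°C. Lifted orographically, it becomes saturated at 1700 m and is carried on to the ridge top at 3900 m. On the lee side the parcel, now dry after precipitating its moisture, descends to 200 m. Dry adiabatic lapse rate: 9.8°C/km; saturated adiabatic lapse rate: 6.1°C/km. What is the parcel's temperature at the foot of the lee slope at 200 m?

1000 → 1700 m (dry, 9.8°C/km): ΔT = -9.8 × 0.7 = -6.86°C → T = 1.14°C
1700 → 3900 m (saturated, 6.1°C/km): ΔT = -6.1 × 2.2 = -13.42°C → T = -12.28°C
3900 → 200 m (dry descent, 9.8°C/km): ΔT = +9.8 × 3.7 = +36.26°C → T = 23.98°C

23.98°C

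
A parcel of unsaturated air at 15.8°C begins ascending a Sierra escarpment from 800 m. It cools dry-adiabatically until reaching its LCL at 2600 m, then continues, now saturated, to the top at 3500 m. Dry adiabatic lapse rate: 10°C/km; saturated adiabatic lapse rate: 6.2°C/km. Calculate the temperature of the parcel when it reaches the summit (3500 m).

800 → 2600 m (dry, 10°C/km): ΔT = -10 × 1.8 = -18°C → T = -2.2°C
2600 → 3500 m (saturated, 6.2°C/km): ΔT = -6.2 × 0.9 = -5.58°C → T = -7.78°C

-7.78°C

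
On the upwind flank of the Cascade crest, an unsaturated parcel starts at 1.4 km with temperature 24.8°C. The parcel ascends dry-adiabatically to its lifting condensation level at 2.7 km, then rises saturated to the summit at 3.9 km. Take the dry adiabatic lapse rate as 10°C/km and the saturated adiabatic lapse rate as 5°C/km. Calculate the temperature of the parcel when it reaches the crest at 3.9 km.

From 1400 m to 2700 m (dry): cools by 10 × 1.3 = 13°C, giving 11.8°C.
From 2700 m to 3900 m (saturated): cools by 5 × 1.2 = 6°C, giving 5.8°C.

5.8°C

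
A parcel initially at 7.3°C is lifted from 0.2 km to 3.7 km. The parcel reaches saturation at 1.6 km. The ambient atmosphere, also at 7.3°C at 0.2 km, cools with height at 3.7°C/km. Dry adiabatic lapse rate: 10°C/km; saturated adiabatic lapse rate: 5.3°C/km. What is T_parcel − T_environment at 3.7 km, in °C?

-12.18°C (parcel cooler than environment)

Parcel:
  200 → 1600 m (dry, 10°C/km): ΔT = -10 × 1.4 = -14°C → T = -6.7°C
  1600 → 3700 m (saturated, 5.3°C/km): ΔT = -5.3 × 2.1 = -11.13°C → T = -17.83°C
Environment:
  200 → 3700 m (environment, 3.7°C/km): ΔT = -3.7 × 3.5 = -12.95°C → T = -5.65°C
T_parcel − T_env = -17.83 − (-5.65) = -12.18°C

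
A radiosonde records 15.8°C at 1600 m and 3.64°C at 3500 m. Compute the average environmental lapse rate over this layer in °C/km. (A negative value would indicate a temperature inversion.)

6.4°C/km

Γ = −ΔT/Δz = (15.8 − 3.64) / (3500 − 1600) m
  = 12.16°C / 1.9 km = 6.4°C/km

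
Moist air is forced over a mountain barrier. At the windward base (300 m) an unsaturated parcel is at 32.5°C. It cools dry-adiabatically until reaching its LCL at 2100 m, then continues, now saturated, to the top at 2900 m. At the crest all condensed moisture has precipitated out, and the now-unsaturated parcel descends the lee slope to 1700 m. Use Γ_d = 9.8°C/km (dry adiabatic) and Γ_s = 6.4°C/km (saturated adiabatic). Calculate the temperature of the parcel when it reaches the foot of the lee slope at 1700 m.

300–2100 m, dry: Δz = 1.8 km ⇒ ΔT = -17.64°C; T = 14.86°C
2100–2900 m, saturated: Δz = 0.8 km ⇒ ΔT = -5.12°C; T = 9.74°C
2900–1700 m, dry descent: Δz = 1.2 km ⇒ ΔT = +11.76°C; T = 21.5°C

21.5°C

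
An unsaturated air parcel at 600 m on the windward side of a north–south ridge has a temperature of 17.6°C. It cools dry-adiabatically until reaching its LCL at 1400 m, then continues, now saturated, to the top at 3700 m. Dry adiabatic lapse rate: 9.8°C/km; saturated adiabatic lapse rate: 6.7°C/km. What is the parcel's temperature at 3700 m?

-5.65°C

600–1400 m, dry: Δz = 0.8 km ⇒ ΔT = -7.84°C; T = 9.76°C
1400–3700 m, saturated: Δz = 2.3 km ⇒ ΔT = -15.41°C; T = -5.65°C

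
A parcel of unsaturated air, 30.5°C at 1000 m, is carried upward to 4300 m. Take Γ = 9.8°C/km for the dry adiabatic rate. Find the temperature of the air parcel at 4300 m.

-1.84°C

1000 → 4300 m (dry adiabatic, 9.8°C/km): ΔT = -9.8 × 3.3 = -32.34°C → T = -1.84°C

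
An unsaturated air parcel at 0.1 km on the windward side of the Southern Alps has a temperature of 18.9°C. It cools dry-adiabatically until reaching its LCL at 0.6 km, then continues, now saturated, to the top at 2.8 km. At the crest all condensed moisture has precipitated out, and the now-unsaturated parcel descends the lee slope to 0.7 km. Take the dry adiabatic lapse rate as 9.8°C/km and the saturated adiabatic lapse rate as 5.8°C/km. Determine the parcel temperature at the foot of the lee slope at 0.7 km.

From 100 m to 600 m (dry): cools by 9.8 × 0.5 = 4.9°C, giving 14°C.
From 600 m to 2800 m (saturated): cools by 5.8 × 2.2 = 12.76°C, giving 1.24°C.
From 2800 m to 700 m (dry descent): warms by 9.8 × 2.1 = 20.58°C, giving 21.82°C.

21.82°C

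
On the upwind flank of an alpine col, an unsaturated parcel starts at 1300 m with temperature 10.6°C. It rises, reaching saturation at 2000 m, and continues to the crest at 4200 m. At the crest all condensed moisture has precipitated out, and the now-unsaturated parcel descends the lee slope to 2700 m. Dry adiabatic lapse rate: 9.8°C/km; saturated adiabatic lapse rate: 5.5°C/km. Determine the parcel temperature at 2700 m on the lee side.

6.34°C

Dry to 2000 m: -9.8 × 0.7 km = -6.86°C, so T = 3.74°C.
Saturated to 4200 m: -5.5 × 2.2 km = -12.1°C, so T = -8.36°C.
Dry descent to 2700 m: +9.8 × 1.5 km = +14.7°C, so T = 6.34°C.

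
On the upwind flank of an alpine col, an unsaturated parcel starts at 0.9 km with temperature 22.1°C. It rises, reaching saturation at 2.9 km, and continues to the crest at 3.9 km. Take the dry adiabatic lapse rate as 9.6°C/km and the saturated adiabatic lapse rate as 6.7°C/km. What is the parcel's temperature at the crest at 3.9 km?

-3.8°C

From 900 m to 2900 m (dry): cools by 9.6 × 2 = 19.2°C, giving 2.9°C.
From 2900 m to 3900 m (saturated): cools by 6.7 × 1 = 6.7°C, giving -3.8°C.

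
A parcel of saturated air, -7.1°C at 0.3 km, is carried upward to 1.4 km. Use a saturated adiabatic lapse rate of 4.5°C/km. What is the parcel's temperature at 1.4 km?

300–1400 m, saturated adiabatic: Δz = 1.1 km ⇒ ΔT = -4.95°C; T = -12.05°C

-12.05°C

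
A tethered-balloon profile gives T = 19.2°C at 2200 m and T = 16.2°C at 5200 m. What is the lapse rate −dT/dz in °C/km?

1°C/km

Γ = −ΔT/Δz = (19.2 − 16.2) / (5200 − 2200) m
  = 3°C / 3 km = 1°C/km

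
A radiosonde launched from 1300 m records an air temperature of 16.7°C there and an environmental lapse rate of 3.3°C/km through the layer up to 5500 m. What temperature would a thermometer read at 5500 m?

2.84°C

1300–5500 m, environmental: Δz = 4.2 km ⇒ ΔT = -13.86°C; T = 2.84°C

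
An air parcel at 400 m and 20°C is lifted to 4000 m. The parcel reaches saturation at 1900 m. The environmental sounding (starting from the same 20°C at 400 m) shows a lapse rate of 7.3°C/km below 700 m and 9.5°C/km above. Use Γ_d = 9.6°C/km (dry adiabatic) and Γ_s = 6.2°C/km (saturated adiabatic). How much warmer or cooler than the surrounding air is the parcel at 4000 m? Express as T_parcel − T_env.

Parcel:
  From 400 m to 1900 m (dry): cools by 9.6 × 1.5 = 14.4°C, giving 5.6°C.
  From 1900 m to 4000 m (saturated): cools by 6.2 × 2.1 = 13.02°C, giving -7.42°C.
Environment:
  From 400 m to 700 m (environment, lower layer): cools by 7.3 × 0.3 = 2.19°C, giving 17.81°C.
  From 700 m to 4000 m (environment, upper layer): cools by 9.5 × 3.3 = 31.35°C, giving -13.54°C.
T_parcel − T_env = -7.42 − (-13.54) = +6.12°C

+6.12°C (parcel warmer than environment)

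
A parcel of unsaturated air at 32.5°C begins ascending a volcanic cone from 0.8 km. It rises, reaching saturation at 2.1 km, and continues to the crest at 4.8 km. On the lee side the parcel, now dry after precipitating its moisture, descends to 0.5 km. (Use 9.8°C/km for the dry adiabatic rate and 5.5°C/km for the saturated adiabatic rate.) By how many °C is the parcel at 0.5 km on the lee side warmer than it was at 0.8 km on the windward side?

+14.55°C

From 800 m to 2100 m (dry): cools by 9.8 × 1.3 = 12.74°C, giving 19.76°C.
From 2100 m to 4800 m (saturated): cools by 5.5 × 2.7 = 14.85°C, giving 4.91°C.
From 4800 m to 500 m (dry descent): warms by 9.8 × 4.3 = 42.14°C, giving 47.05°C.
Net change vs windward start: 47.05 − 32.5 = +14.55°C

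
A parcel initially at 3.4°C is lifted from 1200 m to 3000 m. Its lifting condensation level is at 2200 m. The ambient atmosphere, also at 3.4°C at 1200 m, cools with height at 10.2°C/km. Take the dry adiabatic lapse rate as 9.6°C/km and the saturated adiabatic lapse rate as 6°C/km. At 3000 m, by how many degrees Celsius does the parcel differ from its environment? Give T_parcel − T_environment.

Parcel:
  Dry to 2200 m: -9.6 × 1 km = -9.6°C, so T = -6.2°C.
  Saturated to 3000 m: -6 × 0.8 km = -4.8°C, so T = -11°C.
Environment:
  Environment to 3000 m: -10.2 × 1.8 km = -18.36°C, so T = -14.96°C.
T_parcel − T_env = -11 − (-14.96) = +3.96°C

+3.96°C (parcel warmer than environment)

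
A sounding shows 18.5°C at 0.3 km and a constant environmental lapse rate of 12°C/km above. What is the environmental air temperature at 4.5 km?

300–4500 m, environmental: Δz = 4.2 km ⇒ ΔT = -50.4°C; T = -31.9°C

-31.9°C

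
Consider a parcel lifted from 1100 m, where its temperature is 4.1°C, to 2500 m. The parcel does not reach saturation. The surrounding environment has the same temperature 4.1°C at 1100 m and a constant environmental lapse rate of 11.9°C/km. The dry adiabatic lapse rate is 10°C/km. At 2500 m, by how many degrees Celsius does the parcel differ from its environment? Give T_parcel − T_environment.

Parcel:
  Dry to 2500 m: -10 × 1.4 km = -14°C, so T = -9.9°C.
Environment:
  Environment to 2500 m: -11.9 × 1.4 km = -16.66°C, so T = -12.56°C.
T_parcel − T_env = -9.9 − (-12.56) = +2.66°C

+2.66°C (parcel warmer than environment)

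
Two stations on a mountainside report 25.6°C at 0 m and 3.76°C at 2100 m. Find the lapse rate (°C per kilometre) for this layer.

10.4°C/km

Γ = −ΔT/Δz = (25.6 − 3.76) / (2100 − 0) m
  = 21.84°C / 2.1 km = 10.4°C/km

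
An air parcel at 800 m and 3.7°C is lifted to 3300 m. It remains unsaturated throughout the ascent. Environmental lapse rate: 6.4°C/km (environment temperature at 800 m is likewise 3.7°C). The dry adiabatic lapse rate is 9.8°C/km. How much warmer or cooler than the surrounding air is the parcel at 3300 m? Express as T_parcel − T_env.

-8.5°C (parcel cooler than environment)

Parcel:
  800 → 3300 m (dry, 9.8°C/km): ΔT = -9.8 × 2.5 = -24.5°C → T = -20.8°C
Environment:
  800 → 3300 m (environment, 6.4°C/km): ΔT = -6.4 × 2.5 = -16°C → T = -12.3°C
T_parcel − T_env = -20.8 − (-12.3) = -8.5°C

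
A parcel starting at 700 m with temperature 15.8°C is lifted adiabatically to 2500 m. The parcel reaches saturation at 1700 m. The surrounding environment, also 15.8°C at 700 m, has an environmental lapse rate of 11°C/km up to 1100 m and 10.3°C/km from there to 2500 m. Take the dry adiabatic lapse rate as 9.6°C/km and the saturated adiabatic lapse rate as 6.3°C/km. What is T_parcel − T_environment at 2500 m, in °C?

+4.18°C (parcel warmer than environment)

Parcel:
  700 → 1700 m (dry, 9.6°C/km): ΔT = -9.6 × 1 = -9.6°C → T = 6.2°C
  1700 → 2500 m (saturated, 6.3°C/km): ΔT = -6.3 × 0.8 = -5.04°C → T = 1.16°C
Environment:
  700 → 1100 m (environment, lower layer, 11°C/km): ΔT = -11 × 0.4 = -4.4°C → T = 11.4°C
  1100 → 2500 m (environment, upper layer, 10.3°C/km): ΔT = -10.3 × 1.4 = -14.42°C → T = -3.02°C
T_parcel − T_env = 1.16 − (-3.02) = +4.18°C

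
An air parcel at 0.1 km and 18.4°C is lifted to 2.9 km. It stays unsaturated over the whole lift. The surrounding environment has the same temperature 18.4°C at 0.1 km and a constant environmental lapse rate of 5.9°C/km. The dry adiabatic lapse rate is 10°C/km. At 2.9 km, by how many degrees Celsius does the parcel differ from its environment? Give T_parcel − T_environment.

-11.48°C (parcel cooler than environment)

Parcel:
  100 → 2900 m (dry, 10°C/km): ΔT = -10 × 2.8 = -28°C → T = -9.6°C
Environment:
  100 → 2900 m (environment, 5.9°C/km): ΔT = -5.9 × 2.8 = -16.52°C → T = 1.88°C
T_parcel − T_env = -9.6 − 1.88 = -11.48°C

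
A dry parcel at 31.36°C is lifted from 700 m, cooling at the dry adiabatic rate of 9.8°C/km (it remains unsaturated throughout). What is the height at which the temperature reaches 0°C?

Height above start = (31.36 − 0) / 9.8 = 3.2 km
Altitude = 700 m + 3200 m = 3900 m

3900 m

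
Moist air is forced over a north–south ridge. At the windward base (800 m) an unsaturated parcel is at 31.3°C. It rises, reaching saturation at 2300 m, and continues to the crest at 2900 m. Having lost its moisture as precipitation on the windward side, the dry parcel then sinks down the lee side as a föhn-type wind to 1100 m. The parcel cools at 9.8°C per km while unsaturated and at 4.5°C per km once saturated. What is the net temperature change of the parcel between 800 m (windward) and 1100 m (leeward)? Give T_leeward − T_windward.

+0.24°C

800 → 2300 m (dry, 9.8°C/km): ΔT = -9.8 × 1.5 = -14.7°C → T = 16.6°C
2300 → 2900 m (saturated, 4.5°C/km): ΔT = -4.5 × 0.6 = -2.7°C → T = 13.9°C
2900 → 1100 m (dry descent, 9.8°C/km): ΔT = +9.8 × 1.8 = +17.64°C → T = 31.54°C
Net change vs windward start: 31.54 − 31.3 = +0.24°C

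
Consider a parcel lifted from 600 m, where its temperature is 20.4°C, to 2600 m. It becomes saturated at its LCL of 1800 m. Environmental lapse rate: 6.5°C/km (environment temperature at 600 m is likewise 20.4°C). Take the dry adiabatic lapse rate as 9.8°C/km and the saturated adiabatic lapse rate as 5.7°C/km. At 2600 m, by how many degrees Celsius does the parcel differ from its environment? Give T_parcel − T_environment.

Parcel:
  600–1800 m, dry: Δz = 1.2 km ⇒ ΔT = -11.76°C; T = 8.64°C
  1800–2600 m, saturated: Δz = 0.8 km ⇒ ΔT = -4.56°C; T = 4.08°C
Environment:
  600–2600 m, environment: Δz = 2 km ⇒ ΔT = -13°C; T = 7.4°C
T_parcel − T_env = 4.08 − 7.4 = -3.32°C

-3.32°C (parcel cooler than environment)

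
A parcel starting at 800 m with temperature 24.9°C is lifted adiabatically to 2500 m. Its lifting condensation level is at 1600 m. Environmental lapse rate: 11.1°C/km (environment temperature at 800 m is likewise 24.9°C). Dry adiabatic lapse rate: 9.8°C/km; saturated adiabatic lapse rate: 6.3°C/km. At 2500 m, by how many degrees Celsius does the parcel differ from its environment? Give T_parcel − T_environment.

Parcel:
  Dry to 1600 m: -9.8 × 0.8 km = -7.84°C, so T = 17.06°C.
  Saturated to 2500 m: -6.3 × 0.9 km = -5.67°C, so T = 11.39°C.
Environment:
  Environment to 2500 m: -11.1 × 1.7 km = -18.87°C, so T = 6.03°C.
T_parcel − T_env = 11.39 − 6.03 = +5.36°C

+5.36°C (parcel warmer than environment)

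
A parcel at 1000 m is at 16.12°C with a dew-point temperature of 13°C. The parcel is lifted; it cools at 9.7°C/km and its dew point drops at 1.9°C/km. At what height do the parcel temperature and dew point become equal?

1400 m

T and T_d converge at 9.7 − 1.9 = 7.8°C per km
Height above start = (16.12 − 13) / 7.8 = 0.4 km
LCL altitude = 1000 m + 400 m = 1400 m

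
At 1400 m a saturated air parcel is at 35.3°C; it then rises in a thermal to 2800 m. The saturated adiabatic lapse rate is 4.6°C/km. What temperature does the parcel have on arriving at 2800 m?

1400 → 2800 m (saturated adiabatic, 4.6°C/km): ΔT = -4.6 × 1.4 = -6.44°C → T = 28.86°C

28.86°C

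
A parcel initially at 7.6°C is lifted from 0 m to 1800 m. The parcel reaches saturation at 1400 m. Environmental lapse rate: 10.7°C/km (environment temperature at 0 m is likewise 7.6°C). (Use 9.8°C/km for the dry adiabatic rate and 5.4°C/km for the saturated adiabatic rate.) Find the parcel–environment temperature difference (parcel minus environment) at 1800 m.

+3.38°C (parcel warmer than environment)

Parcel:
  0–1400 m, dry: Δz = 1.4 km ⇒ ΔT = -13.72°C; T = -6.12°C
  1400–1800 m, saturated: Δz = 0.4 km ⇒ ΔT = -2.16°C; T = -8.28°C
Environment:
  0–1800 m, environment: Δz = 1.8 km ⇒ ΔT = -19.26°C; T = -11.66°C
T_parcel − T_env = -8.28 − (-11.66) = +3.38°C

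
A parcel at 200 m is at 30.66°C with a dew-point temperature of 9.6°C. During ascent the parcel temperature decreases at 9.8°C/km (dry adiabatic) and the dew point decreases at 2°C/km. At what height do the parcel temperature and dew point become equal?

2900 m

T and T_d converge at 9.8 − 2 = 7.8°C per km
Height above start = (30.66 − 9.6) / 7.8 = 2.7 km
LCL altitude = 200 m + 2700 m = 2900 m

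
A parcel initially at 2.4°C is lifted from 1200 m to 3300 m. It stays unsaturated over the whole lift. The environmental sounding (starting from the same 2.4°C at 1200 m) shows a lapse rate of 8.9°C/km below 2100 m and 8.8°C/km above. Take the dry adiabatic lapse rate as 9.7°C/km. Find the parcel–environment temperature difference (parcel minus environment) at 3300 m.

Parcel:
  From 1200 m to 3300 m (dry): cools by 9.7 × 2.1 = 20.37°C, giving -17.97°C.
Environment:
  From 1200 m to 2100 m (environment, lower layer): cools by 8.9 × 0.9 = 8.01°C, giving -5.61°C.
  From 2100 m to 3300 m (environment, upper layer): cools by 8.8 × 1.2 = 10.56°C, giving -16.17°C.
T_parcel − T_env = -17.97 − (-16.17) = -1.8°C

-1.8°C (parcel cooler than environment)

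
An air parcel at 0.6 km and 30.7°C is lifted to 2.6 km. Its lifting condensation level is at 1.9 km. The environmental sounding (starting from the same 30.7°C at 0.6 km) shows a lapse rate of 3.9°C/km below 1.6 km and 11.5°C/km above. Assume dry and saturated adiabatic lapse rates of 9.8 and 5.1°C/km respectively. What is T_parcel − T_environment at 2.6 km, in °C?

Parcel:
  From 600 m to 1900 m (dry): cools by 9.8 × 1.3 = 12.74°C, giving 17.96°C.
  From 1900 m to 2600 m (saturated): cools by 5.1 × 0.7 = 3.57°C, giving 14.39°C.
Environment:
  From 600 m to 1600 m (environment, lower layer): cools by 3.9 × 1 = 3.9°C, giving 26.8°C.
  From 1600 m to 2600 m (environment, upper layer): cools by 11.5 × 1 = 11.5°C, giving 15.3°C.
T_parcel − T_env = 14.39 − 15.3 = -0.91°C

-0.91°C (parcel cooler than environment)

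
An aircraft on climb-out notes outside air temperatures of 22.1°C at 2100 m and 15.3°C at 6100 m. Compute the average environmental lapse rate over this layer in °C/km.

1.7°C/km

Γ = −ΔT/Δz = (22.1 − 15.3) / (6100 − 2100) m
  = 6.8°C / 4 km = 1.7°C/km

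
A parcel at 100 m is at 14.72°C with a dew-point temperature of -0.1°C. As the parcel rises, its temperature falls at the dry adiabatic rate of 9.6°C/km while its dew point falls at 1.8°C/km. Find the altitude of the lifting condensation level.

T and T_d converge at 9.6 − 1.8 = 7.8°C per km
Height above start = (14.72 − (-0.1)) / 7.8 = 1.9 km
LCL altitude = 100 m + 1900 m = 2000 m

2000 m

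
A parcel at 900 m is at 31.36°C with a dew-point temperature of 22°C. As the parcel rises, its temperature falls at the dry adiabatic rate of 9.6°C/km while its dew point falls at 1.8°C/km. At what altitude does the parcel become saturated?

2100 m

T and T_d converge at 9.6 − 1.8 = 7.8°C per km
Height above start = (31.36 − 22) / 7.8 = 1.2 km
LCL altitude = 900 m + 1200 m = 2100 m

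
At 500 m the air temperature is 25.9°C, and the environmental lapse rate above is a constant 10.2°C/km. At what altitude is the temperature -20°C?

5000 m

Height above start = (25.9 − (-20)) / 10.2 = 4.5 km
Altitude = 500 m + 4500 m = 5000 m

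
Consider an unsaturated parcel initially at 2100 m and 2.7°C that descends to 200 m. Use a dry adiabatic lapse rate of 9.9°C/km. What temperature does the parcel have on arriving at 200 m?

2100 → 200 m (dry adiabatic, 9.9°C/km): ΔT = +9.9 × 1.9 = +18.81°C → T = 21.51°C

21.51°C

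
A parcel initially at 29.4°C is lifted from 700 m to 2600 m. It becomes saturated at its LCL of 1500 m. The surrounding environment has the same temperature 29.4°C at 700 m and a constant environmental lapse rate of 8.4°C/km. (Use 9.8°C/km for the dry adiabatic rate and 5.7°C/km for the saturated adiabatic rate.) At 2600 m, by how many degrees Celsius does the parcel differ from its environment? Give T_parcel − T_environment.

+1.85°C (parcel warmer than environment)

Parcel:
  700 → 1500 m (dry, 9.8°C/km): ΔT = -9.8 × 0.8 = -7.84°C → T = 21.56°C
  1500 → 2600 m (saturated, 5.7°C/km): ΔT = -5.7 × 1.1 = -6.27°C → T = 15.29°C
Environment:
  700 → 2600 m (environment, 8.4°C/km): ΔT = -8.4 × 1.9 = -15.96°C → T = 13.44°C
T_parcel − T_env = 15.29 − 13.44 = +1.85°C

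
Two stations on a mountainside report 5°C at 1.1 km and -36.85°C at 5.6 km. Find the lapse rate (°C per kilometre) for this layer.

9.3°C/km

Γ = −ΔT/Δz = (5 − (-36.85)) / (5600 − 1100) m
  = 41.85°C / 4.5 km = 9.3°C/km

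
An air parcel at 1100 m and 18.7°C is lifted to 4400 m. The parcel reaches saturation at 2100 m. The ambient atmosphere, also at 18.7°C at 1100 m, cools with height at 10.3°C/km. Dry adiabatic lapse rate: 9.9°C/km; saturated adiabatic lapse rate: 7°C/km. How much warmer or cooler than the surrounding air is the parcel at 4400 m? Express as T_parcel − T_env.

Parcel:
  1100–2100 m, dry: Δz = 1 km ⇒ ΔT = -9.9°C; T = 8.8°C
  2100–4400 m, saturated: Δz = 2.3 km ⇒ ΔT = -16.1°C; T = -7.3°C
Environment:
  1100–4400 m, environment: Δz = 3.3 km ⇒ ΔT = -33.99°C; T = -15.29°C
T_parcel − T_env = -7.3 − (-15.29) = +7.99°C

+7.99°C (parcel warmer than environment)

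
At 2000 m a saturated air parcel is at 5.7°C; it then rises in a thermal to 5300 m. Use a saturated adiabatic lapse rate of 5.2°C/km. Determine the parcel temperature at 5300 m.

-11.46°C

Saturated adiabatic to 5300 m: -5.2 × 3.3 km = -17.16°C, so T = -11.46°C.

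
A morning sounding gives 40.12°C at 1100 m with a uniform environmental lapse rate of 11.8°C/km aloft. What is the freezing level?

Height above start = (40.12 − 0) / 11.8 = 3.4 km
Altitude = 1100 m + 3400 m = 4500 m

4500 m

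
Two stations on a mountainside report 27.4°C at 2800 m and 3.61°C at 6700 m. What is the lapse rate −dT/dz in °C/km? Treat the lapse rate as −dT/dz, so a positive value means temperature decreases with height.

Γ = −ΔT/Δz = (27.4 − 3.61) / (6700 − 2800) m
  = 23.79°C / 3.9 km = 6.1°C/km

6.1°C/km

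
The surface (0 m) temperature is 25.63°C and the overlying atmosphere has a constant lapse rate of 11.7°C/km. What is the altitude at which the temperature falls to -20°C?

Height above start = (25.63 − (-20)) / 11.7 = 3.9 km
Altitude = 0 m + 3900 m = 3900 m

3900 m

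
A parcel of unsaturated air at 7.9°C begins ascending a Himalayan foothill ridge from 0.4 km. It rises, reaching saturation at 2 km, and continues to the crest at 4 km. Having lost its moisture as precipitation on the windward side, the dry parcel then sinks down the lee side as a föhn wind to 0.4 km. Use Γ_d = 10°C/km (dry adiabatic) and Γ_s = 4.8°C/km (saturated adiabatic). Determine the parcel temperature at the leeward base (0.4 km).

18.3°C

Dry to 2000 m: -10 × 1.6 km = -16°C, so T = -8.1°C.
Saturated to 4000 m: -4.8 × 2 km = -9.6°C, so T = -17.7°C.
Dry descent to 400 m: +10 × 3.6 km = +36°C, so T = 18.3°C.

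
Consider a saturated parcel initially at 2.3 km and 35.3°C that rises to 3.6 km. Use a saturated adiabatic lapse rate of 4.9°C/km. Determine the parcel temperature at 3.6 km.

28.93°C

2300–3600 m, saturated adiabatic: Δz = 1.3 km ⇒ ΔT = -6.37°C; T = 28.93°C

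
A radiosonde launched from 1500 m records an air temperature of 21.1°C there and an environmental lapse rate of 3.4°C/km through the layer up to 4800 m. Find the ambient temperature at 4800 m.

1500 → 4800 m (environmental, 3.4°C/km): ΔT = -3.4 × 3.3 = -11.22°C → T = 9.88°C

9.88°C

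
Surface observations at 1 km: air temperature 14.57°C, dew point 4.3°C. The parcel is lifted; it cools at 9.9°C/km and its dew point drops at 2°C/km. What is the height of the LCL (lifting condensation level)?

2.3 km

T and T_d converge at 9.9 − 2 = 7.9°C per km
Height above start = (14.57 − 4.3) / 7.9 = 1.3 km
LCL altitude = 1000 m + 1300 m = 2300 m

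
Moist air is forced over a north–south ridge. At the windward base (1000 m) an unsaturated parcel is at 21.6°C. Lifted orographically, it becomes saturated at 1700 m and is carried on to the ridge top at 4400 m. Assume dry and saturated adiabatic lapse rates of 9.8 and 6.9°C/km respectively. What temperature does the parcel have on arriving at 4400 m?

-3.89°C

Dry to 1700 m: -9.8 × 0.7 km = -6.86°C, so T = 14.74°C.
Saturated to 4400 m: -6.9 × 2.7 km = -18.63°C, so T = -3.89°C.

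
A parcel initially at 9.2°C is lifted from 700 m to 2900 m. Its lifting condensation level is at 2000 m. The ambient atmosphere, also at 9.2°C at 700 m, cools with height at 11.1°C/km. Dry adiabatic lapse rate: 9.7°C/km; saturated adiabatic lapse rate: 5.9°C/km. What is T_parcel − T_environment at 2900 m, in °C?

+6.5°C (parcel warmer than environment)

Parcel:
  Dry to 2000 m: -9.7 × 1.3 km = -12.61°C, so T = -3.41°C.
  Saturated to 2900 m: -5.9 × 0.9 km = -5.31°C, so T = -8.72°C.
Environment:
  Environment to 2900 m: -11.1 × 2.2 km = -24.42°C, so T = -15.22°C.
T_parcel − T_env = -8.72 − (-15.22) = +6.5°C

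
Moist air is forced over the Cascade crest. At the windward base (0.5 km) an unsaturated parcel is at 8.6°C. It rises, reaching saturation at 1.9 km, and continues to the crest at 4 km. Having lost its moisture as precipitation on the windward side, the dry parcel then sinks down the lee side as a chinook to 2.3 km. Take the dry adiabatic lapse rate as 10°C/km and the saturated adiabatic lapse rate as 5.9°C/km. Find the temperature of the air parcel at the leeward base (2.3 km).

500 → 1900 m (dry, 10°C/km): ΔT = -10 × 1.4 = -14°C → T = -5.4°C
1900 → 4000 m (saturated, 5.9°C/km): ΔT = -5.9 × 2.1 = -12.39°C → T = -17.79°C
4000 → 2300 m (dry descent, 10°C/km): ΔT = +10 × 1.7 = +17°C → T = -0.79°C

-0.79°C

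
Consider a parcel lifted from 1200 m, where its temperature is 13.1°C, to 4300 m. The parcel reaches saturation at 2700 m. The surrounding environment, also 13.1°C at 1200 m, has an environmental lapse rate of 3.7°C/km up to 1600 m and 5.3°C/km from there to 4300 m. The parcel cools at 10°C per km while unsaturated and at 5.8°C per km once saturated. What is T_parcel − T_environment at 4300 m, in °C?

Parcel:
  From 1200 m to 2700 m (dry): cools by 10 × 1.5 = 15°C, giving -1.9°C.
  From 2700 m to 4300 m (saturated): cools by 5.8 × 1.6 = 9.28°C, giving -11.18°C.
Environment:
  From 1200 m to 1600 m (environment, lower layer): cools by 3.7 × 0.4 = 1.48°C, giving 11.62°C.
  From 1600 m to 4300 m (environment, upper layer): cools by 5.3 × 2.7 = 14.31°C, giving -2.69°C.
T_parcel − T_env = -11.18 − (-2.69) = -8.49°C

-8.49°C (parcel cooler than environment)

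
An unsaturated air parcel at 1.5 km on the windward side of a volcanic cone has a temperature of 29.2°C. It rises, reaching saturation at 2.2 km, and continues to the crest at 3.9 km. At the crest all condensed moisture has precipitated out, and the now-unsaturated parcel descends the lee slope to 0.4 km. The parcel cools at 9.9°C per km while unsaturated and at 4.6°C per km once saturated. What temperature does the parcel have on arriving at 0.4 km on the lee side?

1500–2200 m, dry: Δz = 0.7 km ⇒ ΔT = -6.93°C; T = 22.27°C
2200–3900 m, saturated: Δz = 1.7 km ⇒ ΔT = -7.82°C; T = 14.45°C
3900–400 m, dry descent: Δz = 3.5 km ⇒ ΔT = +34.65°C; T = 49.1°C

49.1°C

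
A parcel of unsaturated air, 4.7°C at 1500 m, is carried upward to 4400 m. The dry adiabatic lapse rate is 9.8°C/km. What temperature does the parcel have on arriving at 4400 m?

1500–4400 m, dry adiabatic: Δz = 2.9 km ⇒ ΔT = -28.42°C; T = -23.72°C

-23.72°C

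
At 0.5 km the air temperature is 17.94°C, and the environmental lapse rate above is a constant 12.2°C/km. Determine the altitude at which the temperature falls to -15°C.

Height above start = (17.94 − (-15)) / 12.2 = 2.7 km
Altitude = 500 m + 2700 m = 3200 m

3.2 km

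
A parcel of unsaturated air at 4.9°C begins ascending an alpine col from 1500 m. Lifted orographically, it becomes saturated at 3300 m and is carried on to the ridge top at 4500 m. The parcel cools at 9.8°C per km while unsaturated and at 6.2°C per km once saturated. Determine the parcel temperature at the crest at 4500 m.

-20.18°C

1500–3300 m, dry: Δz = 1.8 km ⇒ ΔT = -17.64°C; T = -12.74°C
3300–4500 m, saturated: Δz = 1.2 km ⇒ ΔT = -7.44°C; T = -20.18°C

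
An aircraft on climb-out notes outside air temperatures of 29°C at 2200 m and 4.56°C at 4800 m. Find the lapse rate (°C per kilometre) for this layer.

Γ = −ΔT/Δz = (29 − 4.56) / (4800 − 2200) m
  = 24.44°C / 2.6 km = 9.4°C/km

9.4°C/km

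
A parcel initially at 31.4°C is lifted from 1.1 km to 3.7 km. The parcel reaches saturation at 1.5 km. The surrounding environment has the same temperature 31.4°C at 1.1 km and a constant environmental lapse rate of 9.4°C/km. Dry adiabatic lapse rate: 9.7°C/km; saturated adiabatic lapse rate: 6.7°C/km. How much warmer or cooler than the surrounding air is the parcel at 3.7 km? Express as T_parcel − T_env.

+5.82°C (parcel warmer than environment)

Parcel:
  From 1100 m to 1500 m (dry): cools by 9.7 × 0.4 = 3.88°C, giving 27.52°C.
  From 1500 m to 3700 m (saturated): cools by 6.7 × 2.2 = 14.74°C, giving 12.78°C.
Environment:
  From 1100 m to 3700 m (environment): cools by 9.4 × 2.6 = 24.44°C, giving 6.96°C.
T_parcel − T_env = 12.78 − 6.96 = +5.82°C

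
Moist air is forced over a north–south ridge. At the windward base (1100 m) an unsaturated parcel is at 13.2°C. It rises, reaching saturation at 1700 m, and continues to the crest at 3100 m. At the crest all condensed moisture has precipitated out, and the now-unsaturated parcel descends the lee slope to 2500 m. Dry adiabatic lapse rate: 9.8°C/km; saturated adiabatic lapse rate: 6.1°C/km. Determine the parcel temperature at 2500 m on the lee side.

4.66°C

Dry to 1700 m: -9.8 × 0.6 km = -5.88°C, so T = 7.32°C.
Saturated to 3100 m: -6.1 × 1.4 km = -8.54°C, so T = -1.22°C.
Dry descent to 2500 m: +9.8 × 0.6 km = +5.88°C, so T = 4.66°C.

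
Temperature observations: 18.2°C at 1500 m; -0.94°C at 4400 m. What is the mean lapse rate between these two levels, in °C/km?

6.6°C/km

Γ = −ΔT/Δz = (18.2 − (-0.94)) / (4400 − 1500) m
  = 19.14°C / 2.9 km = 6.6°C/km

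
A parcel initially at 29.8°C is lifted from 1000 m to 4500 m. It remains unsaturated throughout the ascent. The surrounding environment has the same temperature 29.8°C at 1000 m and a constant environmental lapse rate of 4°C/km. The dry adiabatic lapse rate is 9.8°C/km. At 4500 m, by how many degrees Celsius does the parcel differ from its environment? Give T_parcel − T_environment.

-20.3°C (parcel cooler than environment)

Parcel:
  From 1000 m to 4500 m (dry): cools by 9.8 × 3.5 = 34.3°C, giving -4.5°C.
Environment:
  From 1000 m to 4500 m (environment): cools by 4 × 3.5 = 14°C, giving 15.8°C.
T_parcel − T_env = -4.5 − 15.8 = -20.3°C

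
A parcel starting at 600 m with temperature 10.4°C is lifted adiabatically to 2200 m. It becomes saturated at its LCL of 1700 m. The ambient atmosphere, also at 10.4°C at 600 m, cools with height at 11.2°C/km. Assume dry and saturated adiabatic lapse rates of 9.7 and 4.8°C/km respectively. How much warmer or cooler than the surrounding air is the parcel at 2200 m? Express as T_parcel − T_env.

Parcel:
  600 → 1700 m (dry, 9.7°C/km): ΔT = -9.7 × 1.1 = -10.67°C → T = -0.27°C
  1700 → 2200 m (saturated, 4.8°C/km): ΔT = -4.8 × 0.5 = -2.4°C → T = -2.67°C
Environment:
  600 → 2200 m (environment, 11.2°C/km): ΔT = -11.2 × 1.6 = -17.92°C → T = -7.52°C
T_parcel − T_env = -2.67 − (-7.52) = +4.85°C

+4.85°C (parcel warmer than environment)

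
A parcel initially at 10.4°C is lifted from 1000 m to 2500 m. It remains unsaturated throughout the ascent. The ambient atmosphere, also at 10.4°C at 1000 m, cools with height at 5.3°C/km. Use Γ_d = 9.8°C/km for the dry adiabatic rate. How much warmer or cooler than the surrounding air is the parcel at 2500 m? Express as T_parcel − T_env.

-6.75°C (parcel cooler than environment)

Parcel:
  From 1000 m to 2500 m (dry): cools by 9.8 × 1.5 = 14.7°C, giving -4.3°C.
Environment:
  From 1000 m to 2500 m (environment): cools by 5.3 × 1.5 = 7.95°C, giving 2.45°C.
T_parcel − T_env = -4.3 − 2.45 = -6.75°C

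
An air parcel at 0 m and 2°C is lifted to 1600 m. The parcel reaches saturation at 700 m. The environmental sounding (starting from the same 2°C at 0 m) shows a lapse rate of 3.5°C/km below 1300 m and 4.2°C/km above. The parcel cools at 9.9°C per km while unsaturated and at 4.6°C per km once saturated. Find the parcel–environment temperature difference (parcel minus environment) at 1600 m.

-5.26°C (parcel cooler than environment)

Parcel:
  From 0 m to 700 m (dry): cools by 9.9 × 0.7 = 6.93°C, giving -4.93°C.
  From 700 m to 1600 m (saturated): cools by 4.6 × 0.9 = 4.14°C, giving -9.07°C.
Environment:
  From 0 m to 1300 m (environment, lower layer): cools by 3.5 × 1.3 = 4.55°C, giving -2.55°C.
  From 1300 m to 1600 m (environment, upper layer): cools by 4.2 × 0.3 = 1.26°C, giving -3.81°C.
T_parcel − T_env = -9.07 − (-3.81) = -5.26°C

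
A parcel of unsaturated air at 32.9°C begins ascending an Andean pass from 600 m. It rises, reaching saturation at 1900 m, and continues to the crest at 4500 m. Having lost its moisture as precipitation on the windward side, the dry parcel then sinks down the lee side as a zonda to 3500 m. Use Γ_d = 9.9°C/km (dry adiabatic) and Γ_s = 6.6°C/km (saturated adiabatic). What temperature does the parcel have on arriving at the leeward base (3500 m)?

12.77°C

Dry to 1900 m: -9.9 × 1.3 km = -12.87°C, so T = 20.03°C.
Saturated to 4500 m: -6.6 × 2.6 km = -17.16°C, so T = 2.87°C.
Dry descent to 3500 m: +9.9 × 1 km = +9.9°C, so T = 12.77°C.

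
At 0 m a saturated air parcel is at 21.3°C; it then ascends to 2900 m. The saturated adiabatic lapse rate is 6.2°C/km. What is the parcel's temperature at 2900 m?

3.32°C

From 0 m to 2900 m (saturated adiabatic): cools by 6.2 × 2.9 = 17.98°C, giving 3.32°C.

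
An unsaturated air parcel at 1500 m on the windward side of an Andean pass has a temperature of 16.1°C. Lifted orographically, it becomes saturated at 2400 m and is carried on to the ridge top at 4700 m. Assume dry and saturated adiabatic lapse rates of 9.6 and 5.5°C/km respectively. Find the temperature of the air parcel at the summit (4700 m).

-5.19°C

1500–2400 m, dry: Δz = 0.9 km ⇒ ΔT = -8.64°C; T = 7.46°C
2400–4700 m, saturated: Δz = 2.3 km ⇒ ΔT = -12.65°C; T = -5.19°C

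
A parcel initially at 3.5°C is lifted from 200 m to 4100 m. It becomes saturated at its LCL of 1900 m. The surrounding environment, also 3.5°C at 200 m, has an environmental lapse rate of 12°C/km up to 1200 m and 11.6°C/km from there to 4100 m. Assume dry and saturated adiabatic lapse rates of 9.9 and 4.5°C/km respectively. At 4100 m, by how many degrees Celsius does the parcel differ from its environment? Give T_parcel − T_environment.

Parcel:
  Dry to 1900 m: -9.9 × 1.7 km = -16.83°C, so T = -13.33°C.
  Saturated to 4100 m: -4.5 × 2.2 km = -9.9°C, so T = -23.23°C.
Environment:
  Environment, lower layer to 1200 m: -12 × 1 km = -12°C, so T = -8.5°C.
  Environment, upper layer to 4100 m: -11.6 × 2.9 km = -33.64°C, so T = -42.14°C.
T_parcel − T_env = -23.23 − (-42.14) = +18.91°C

+18.91°C (parcel warmer than environment)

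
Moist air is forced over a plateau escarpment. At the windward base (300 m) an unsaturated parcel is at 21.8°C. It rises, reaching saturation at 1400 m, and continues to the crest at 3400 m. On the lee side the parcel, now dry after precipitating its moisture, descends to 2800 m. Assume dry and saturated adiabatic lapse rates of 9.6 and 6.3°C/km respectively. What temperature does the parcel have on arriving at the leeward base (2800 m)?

4.4°C

300 → 1400 m (dry, 9.6°C/km): ΔT = -9.6 × 1.1 = -10.56°C → T = 11.24°C
1400 → 3400 m (saturated, 6.3°C/km): ΔT = -6.3 × 2 = -12.6°C → T = -1.36°C
3400 → 2800 m (dry descent, 9.6°C/km): ΔT = +9.6 × 0.6 = +5.76°C → T = 4.4°C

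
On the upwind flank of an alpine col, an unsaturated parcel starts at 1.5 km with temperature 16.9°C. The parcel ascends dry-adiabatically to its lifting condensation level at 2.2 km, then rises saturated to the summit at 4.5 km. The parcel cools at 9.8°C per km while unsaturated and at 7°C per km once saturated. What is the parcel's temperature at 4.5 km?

-6.06°C

1500–2200 m, dry: Δz = 0.7 km ⇒ ΔT = -6.86°C; T = 10.04°C
2200–4500 m, saturated: Δz = 2.3 km ⇒ ΔT = -16.1°C; T = -6.06°C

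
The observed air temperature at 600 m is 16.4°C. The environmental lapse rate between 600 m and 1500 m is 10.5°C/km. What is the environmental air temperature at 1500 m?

600 → 1500 m (environmental, 10.5°C/km): ΔT = -10.5 × 0.9 = -9.45°C → T = 6.95°C

6.95°C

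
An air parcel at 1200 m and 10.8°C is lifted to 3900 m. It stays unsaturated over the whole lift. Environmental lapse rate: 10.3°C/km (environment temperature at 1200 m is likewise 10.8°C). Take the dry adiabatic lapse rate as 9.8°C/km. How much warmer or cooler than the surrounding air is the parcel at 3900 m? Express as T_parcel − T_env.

Parcel:
  From 1200 m to 3900 m (dry): cools by 9.8 × 2.7 = 26.46°C, giving -15.66°C.
Environment:
  From 1200 m to 3900 m (environment): cools by 10.3 × 2.7 = 27.81°C, giving -17.01°C.
T_parcel − T_env = -15.66 − (-17.01) = +1.35°C

+1.35°C (parcel warmer than environment)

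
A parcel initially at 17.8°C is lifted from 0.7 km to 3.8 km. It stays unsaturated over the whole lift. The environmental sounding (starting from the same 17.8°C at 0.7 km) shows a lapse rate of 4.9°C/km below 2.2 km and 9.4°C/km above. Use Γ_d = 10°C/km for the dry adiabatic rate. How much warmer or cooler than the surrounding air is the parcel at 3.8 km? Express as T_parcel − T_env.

Parcel:
  700 → 3800 m (dry, 10°C/km): ΔT = -10 × 3.1 = -31°C → T = -13.2°C
Environment:
  700 → 2200 m (environment, lower layer, 4.9°C/km): ΔT = -4.9 × 1.5 = -7.35°C → T = 10.45°C
  2200 → 3800 m (environment, upper layer, 9.4°C/km): ΔT = -9.4 × 1.6 = -15.04°C → T = -4.59°C
T_parcel − T_env = -13.2 − (-4.59) = -8.61°C

-8.61°C (parcel cooler than environment)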